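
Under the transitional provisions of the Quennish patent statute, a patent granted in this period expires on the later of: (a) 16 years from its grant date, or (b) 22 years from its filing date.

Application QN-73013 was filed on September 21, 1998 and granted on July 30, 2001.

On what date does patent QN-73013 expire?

(a) grant + 16 years → 30 July 2017.
(b) filing + 22 years → 21 September 2020.
Later of the two: 21 September 2020.

September 21, 2020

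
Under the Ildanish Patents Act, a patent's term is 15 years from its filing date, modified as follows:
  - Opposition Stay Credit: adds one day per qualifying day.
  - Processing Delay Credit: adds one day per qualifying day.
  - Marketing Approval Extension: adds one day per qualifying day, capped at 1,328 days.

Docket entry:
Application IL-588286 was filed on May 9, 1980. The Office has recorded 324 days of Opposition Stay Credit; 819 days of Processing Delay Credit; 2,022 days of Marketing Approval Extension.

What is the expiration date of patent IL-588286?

2002-02-12

Base term: filing date + 15 years → 9 May 1995.
Opposition Stay Credit: +324 days → 28 March 1996.
Processing Delay Credit: +819 days → 25 June 1998.
Marketing Approval Extension: 2022 days claimed exceeds the 1328-day cap, so +1328 days → 12 February 2002.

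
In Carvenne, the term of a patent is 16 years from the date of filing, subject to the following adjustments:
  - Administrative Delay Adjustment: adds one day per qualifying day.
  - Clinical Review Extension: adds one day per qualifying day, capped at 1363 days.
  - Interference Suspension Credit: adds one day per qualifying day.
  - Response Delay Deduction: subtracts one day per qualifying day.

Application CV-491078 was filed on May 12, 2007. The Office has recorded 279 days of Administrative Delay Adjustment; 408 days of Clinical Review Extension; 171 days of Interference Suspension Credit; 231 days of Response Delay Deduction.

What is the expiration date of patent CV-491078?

January 28, 2025

Base term: filing date + 16 years → 12 May 2023.
Administrative Delay Adjustment: +279 days → 15 February 2024.
Clinical Review Extension: 408 days (within the 1363-day cap) → +408 days → 29 March 2025.
Interference Suspension Credit: +171 days → 16 September 2025.
Response Delay Deduction: −231 days → 28 January 2025.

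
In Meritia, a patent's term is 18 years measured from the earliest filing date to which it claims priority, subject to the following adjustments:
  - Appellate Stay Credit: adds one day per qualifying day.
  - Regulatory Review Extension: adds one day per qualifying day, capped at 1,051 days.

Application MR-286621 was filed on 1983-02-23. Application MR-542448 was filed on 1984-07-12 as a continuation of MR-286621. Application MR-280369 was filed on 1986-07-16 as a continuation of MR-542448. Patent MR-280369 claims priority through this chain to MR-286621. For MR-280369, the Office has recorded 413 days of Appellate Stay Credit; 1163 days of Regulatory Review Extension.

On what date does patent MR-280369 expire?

Earliest priority filing: 23 February 1983.
Base term: 23 February 1983 + 18 years → 23 February 2001.
Appellate Stay Credit: +413 days → 12 April 2002.
Regulatory Review Extension: 1163 days claimed exceeds the 1051-day cap, so +1051 days → 26 February 2005.

February 26, 2005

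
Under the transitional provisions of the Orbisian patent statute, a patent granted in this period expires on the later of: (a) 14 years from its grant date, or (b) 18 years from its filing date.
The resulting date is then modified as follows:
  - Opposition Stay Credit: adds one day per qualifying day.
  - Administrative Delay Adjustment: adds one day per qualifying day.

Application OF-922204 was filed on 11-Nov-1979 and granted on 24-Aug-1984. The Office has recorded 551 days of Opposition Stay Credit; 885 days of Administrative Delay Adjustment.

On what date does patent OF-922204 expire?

July 30, 2002

(a) grant + 14 years → 24 August 1998.
(b) filing + 18 years → 11 November 1997.
Later of the two: 24 August 1998.
Opposition Stay Credit: +551 days → 26 February 2000.
Administrative Delay Adjustment: +885 days → 30 July 2002.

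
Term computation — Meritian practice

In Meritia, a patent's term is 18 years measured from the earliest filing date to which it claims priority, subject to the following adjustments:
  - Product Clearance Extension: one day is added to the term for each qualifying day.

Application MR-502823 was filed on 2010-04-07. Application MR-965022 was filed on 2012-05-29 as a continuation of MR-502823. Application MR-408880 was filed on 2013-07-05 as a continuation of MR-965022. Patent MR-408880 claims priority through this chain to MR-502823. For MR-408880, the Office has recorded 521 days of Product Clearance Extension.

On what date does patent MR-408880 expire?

Earliest priority filing: 7 April 2010.
Base term: 7 April 2010 + 18 years → 7 April 2028.
Product Clearance Extension: +521 days → 10 September 2029.

2029-09-10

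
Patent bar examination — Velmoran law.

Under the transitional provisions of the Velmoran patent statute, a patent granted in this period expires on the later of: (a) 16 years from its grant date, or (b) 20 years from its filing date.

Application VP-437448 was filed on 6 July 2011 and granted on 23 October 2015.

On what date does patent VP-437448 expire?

October 23, 2031

(a) grant + 16 years → 23 October 2031.
(b) filing + 20 years → 6 July 2031.
Later of the two: 23 October 2031.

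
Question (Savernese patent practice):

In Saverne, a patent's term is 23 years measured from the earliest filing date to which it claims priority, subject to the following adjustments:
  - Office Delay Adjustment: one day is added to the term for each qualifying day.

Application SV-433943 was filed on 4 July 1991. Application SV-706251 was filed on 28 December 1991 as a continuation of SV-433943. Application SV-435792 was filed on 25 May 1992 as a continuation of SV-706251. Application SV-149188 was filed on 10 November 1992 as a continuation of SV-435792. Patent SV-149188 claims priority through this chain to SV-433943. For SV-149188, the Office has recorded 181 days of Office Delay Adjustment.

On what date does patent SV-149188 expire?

January 1, 2015

Earliest priority filing: 4 July 1991.
Base term: 4 July 1991 + 23 years → 4 July 2014.
Office Delay Adjustment: +181 days → 1 January 2015.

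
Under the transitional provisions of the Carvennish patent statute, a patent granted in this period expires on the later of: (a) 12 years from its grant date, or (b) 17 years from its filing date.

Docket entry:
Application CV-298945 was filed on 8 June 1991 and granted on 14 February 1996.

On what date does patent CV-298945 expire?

2008-06-08

(a) grant + 12 years → 14 February 2008.
(b) filing + 17 years → 8 June 2008.
Later of the two: 8 June 2008.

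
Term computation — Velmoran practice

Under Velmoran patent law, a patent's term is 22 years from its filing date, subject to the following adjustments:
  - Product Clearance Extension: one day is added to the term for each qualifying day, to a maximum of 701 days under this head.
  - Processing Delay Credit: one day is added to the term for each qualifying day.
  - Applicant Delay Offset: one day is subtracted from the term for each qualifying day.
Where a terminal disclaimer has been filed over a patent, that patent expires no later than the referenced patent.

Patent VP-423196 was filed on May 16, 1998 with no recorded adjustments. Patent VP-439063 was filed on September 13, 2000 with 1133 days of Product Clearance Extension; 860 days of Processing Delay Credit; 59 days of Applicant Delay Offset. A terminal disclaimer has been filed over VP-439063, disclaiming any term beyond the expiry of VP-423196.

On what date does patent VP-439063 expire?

Natural term of VP-439063:
  Base: filing + 22 years → 13 September 2022.
  Product Clearance Extension: 1133 days claimed exceeds the 701-day cap, so +701 days → 14 August 2024.
  Processing Delay Credit: +860 days → 22 December 2026.
  Applicant Delay Offset: −59 days → 24 October 2026.
Expiry of referenced patent VP-423196:
  Base: filing + 22 years → 16 May 2020.
Terminal disclaimer: VP-439063 expires on the earlier of 24 October 2026 and 16 May 2020.

May 16, 2020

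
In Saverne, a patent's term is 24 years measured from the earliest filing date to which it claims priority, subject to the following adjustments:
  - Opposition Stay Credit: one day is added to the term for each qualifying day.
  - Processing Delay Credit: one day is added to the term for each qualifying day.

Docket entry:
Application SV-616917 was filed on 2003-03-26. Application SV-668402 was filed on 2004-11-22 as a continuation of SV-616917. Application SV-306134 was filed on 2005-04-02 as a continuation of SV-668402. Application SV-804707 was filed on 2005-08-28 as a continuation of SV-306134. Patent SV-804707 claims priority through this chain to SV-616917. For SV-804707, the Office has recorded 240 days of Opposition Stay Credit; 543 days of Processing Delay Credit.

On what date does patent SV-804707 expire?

2029-05-17

Earliest priority filing: 26 March 2003.
Base term: 26 March 2003 + 24 years → 26 March 2027.
Opposition Stay Credit: +240 days → 21 November 2027.
Processing Delay Credit: +543 days → 17 May 2029.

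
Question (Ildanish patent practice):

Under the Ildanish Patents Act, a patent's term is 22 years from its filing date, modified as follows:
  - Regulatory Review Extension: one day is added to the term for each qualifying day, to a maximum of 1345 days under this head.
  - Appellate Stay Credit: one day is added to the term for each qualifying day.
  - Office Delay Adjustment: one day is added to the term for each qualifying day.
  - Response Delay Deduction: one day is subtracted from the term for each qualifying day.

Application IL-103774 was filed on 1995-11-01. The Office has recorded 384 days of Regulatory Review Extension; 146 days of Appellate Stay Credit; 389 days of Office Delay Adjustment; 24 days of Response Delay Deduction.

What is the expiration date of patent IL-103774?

2020-04-14

Base term: filing date + 22 years → 1 November 2017.
Regulatory Review Extension: 384 days (within the 1345-day cap) → +384 days → 20 November 2018.
Appellate Stay Credit: +146 days → 15 April 2019.
Office Delay Adjustment: +389 days → 8 May 2020.
Response Delay Deduction: −24 days → 14 April 2020.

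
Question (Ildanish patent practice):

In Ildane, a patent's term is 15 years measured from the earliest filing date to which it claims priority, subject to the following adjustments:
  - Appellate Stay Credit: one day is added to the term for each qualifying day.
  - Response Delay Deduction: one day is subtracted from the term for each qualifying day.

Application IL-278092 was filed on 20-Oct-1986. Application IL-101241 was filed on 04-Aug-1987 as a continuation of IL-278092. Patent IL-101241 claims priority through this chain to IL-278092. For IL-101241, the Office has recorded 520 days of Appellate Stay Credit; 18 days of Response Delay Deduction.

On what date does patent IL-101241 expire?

Earliest priority filing: 20 October 1986.
Base term: 20 October 1986 + 15 years → 20 October 2001.
Appellate Stay Credit: +520 days → 24 March 2003.
Response Delay Deduction: −18 days → 6 March 2003.

March 6, 2003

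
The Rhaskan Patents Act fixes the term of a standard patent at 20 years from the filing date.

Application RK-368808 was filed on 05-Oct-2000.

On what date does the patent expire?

Filing date + 20 years → 5 October 2020.

2020-10-05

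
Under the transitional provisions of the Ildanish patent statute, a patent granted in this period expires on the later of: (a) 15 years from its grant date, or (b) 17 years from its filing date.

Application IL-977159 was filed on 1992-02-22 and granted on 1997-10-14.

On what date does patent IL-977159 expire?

(a) grant + 15 years → 14 October 2012.
(b) filing + 17 years → 22 February 2009.
Later of the two: 14 October 2012.

2012-10-14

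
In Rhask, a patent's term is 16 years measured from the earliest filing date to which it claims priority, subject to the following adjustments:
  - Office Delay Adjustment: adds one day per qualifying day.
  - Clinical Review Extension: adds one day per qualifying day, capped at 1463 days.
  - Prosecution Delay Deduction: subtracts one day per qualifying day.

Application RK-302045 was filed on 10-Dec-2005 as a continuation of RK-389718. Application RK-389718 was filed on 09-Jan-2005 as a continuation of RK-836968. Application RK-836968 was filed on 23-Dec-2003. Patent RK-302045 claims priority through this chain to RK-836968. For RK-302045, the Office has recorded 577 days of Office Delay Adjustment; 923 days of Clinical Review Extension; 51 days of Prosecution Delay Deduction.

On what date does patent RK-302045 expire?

Earliest priority filing: 23 December 2003.
Base term: 23 December 2003 + 16 years → 23 December 2019.
Office Delay Adjustment: +577 days → 22 July 2021.
Clinical Review Extension: 923 days (within the 1463-day cap) → +923 days → 31 January 2024.
Prosecution Delay Deduction: −51 days → 11 December 2023.

2023-12-11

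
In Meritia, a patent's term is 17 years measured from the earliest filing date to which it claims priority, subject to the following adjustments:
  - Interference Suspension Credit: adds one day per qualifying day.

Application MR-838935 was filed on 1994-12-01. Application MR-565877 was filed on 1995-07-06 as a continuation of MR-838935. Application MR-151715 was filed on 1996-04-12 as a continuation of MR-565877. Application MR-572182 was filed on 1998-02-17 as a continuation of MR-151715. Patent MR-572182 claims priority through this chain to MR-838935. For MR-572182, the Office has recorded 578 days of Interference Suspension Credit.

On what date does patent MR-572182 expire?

Earliest priority filing: 1 December 1994.
Base term: 1 December 1994 + 17 years → 1 December 2011.
Interference Suspension Credit: +578 days → 1 July 2013.

July 1, 2013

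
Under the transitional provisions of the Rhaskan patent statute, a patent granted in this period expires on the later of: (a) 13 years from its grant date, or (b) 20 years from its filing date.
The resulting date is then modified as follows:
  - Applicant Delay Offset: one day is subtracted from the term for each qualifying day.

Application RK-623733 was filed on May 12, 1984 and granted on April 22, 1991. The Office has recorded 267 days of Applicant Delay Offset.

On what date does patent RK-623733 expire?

(a) grant + 13 years → 22 April 2004.
(b) filing + 20 years → 12 May 2004.
Later of the two: 12 May 2004.
Applicant Delay Offset: −267 days → 19 August 2003.

2003-08-19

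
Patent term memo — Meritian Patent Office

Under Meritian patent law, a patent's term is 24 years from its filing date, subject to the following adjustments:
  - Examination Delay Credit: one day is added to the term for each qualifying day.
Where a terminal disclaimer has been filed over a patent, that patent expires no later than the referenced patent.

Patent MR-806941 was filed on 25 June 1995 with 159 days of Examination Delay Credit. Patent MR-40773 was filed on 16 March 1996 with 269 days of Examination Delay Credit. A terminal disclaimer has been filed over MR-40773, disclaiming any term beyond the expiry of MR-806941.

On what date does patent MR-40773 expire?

2019-12-01

Natural term of MR-40773:
  Base: filing + 24 years → 16 March 2020.
  Examination Delay Credit: +269 days → 10 December 2020.
Expiry of referenced patent MR-806941:
  Base: filing + 24 years → 25 June 2019.
  Examination Delay Credit: +159 days → 1 December 2019.
Terminal disclaimer: MR-40773 expires on the earlier of 10 December 2020 and 1 December 2019.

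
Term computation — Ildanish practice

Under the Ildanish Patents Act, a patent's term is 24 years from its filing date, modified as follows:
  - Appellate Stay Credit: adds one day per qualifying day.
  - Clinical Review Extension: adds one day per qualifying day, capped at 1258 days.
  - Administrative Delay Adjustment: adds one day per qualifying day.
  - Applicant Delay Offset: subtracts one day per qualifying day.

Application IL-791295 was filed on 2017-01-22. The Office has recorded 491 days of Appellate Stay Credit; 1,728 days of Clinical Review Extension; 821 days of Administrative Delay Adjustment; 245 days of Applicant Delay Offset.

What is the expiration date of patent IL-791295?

Base term: filing date + 24 years → 22 January 2041.
Appellate Stay Credit: +491 days → 28 May 2042.
Clinical Review Extension: 1728 days claimed exceeds the 1258-day cap, so +1258 days → 6 November 2045.
Administrative Delay Adjustment: +821 days → 5 February 2048.
Applicant Delay Offset: −245 days → 5 June 2047.

June 5, 2047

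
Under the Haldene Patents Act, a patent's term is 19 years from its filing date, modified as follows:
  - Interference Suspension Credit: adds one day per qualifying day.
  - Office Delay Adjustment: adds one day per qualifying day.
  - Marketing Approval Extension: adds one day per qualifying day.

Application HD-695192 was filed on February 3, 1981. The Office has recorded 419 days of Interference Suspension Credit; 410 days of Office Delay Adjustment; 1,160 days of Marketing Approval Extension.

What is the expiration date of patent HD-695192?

July 15, 2005

Base term: filing date + 19 years → 3 February 2000.
Interference Suspension Credit: +419 days → 28 March 2001.
Office Delay Adjustment: +410 days → 12 May 2002.
Marketing Approval Extension: +1160 days → 15 July 2005.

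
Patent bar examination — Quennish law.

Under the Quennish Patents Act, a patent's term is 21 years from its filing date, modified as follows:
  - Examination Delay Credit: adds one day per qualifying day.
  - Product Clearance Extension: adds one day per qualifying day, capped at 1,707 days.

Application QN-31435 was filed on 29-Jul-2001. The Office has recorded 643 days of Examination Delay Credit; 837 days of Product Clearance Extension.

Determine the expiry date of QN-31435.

2026-08-17

Base term: filing date + 21 years → 29 July 2022.
Examination Delay Credit: +643 days → 2 May 2024.
Product Clearance Extension: 837 days (within the 1707-day cap) → +837 days → 17 August 2026.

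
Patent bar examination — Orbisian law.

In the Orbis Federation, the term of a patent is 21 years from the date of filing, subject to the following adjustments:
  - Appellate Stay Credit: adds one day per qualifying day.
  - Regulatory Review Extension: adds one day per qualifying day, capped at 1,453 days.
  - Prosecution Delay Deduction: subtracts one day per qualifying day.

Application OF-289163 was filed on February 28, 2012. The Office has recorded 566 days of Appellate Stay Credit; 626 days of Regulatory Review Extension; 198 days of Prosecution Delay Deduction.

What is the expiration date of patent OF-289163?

Base term: filing date + 21 years → 28 February 2033.
Appellate Stay Credit: +566 days → 17 September 2034.
Regulatory Review Extension: 626 days (within the 1453-day cap) → +626 days → 4 June 2036.
Prosecution Delay Deduction: −198 days → 19 November 2035.

November 19, 2035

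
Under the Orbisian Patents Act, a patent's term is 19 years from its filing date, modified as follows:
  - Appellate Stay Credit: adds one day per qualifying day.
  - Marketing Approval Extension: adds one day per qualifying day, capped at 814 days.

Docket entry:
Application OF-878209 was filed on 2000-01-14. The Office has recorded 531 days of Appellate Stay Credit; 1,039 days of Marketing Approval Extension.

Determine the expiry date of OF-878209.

Base term: filing date + 19 years → 14 January 2019.
Appellate Stay Credit: +531 days → 28 June 2020.
Marketing Approval Extension: 1039 days claimed exceeds the 814-day cap, so +814 days → 20 September 2022.

September 20, 2022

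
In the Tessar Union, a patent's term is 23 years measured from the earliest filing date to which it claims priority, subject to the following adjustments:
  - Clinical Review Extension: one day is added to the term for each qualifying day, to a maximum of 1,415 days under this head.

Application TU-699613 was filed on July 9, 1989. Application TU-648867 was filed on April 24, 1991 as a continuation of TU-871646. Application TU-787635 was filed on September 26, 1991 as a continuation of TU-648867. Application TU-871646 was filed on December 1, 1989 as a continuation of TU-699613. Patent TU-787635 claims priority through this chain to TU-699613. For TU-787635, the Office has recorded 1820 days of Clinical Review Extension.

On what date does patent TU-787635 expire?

Earliest priority filing: 9 July 1989.
Base term: 9 July 1989 + 23 years → 9 July 2012.
Clinical Review Extension: 1820 days claimed exceeds the 1415-day cap, so +1415 days → 24 May 2016.

2016-05-24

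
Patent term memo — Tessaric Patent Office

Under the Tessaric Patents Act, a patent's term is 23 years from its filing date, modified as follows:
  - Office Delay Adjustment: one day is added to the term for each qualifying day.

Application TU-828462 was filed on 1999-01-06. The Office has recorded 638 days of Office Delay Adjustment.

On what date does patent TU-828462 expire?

Base term: filing date + 23 years → 6 January 2022.
Office Delay Adjustment: +638 days → 6 October 2023.

October 6, 2023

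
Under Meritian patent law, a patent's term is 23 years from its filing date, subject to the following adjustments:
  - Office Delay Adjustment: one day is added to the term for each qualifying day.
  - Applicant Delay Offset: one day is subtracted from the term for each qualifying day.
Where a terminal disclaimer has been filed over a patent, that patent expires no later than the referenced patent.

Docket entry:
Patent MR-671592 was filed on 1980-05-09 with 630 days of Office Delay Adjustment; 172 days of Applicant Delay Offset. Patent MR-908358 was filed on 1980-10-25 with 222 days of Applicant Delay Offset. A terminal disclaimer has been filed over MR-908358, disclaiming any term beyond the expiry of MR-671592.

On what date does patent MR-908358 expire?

Natural term of MR-908358:
  Base: filing + 23 years → 25 October 2003.
  Applicant Delay Offset: −222 days → 17 March 2003.
Expiry of referenced patent MR-671592:
  Base: filing + 23 years → 9 May 2003.
  Office Delay Adjustment: +630 days → 28 January 2005.
  Applicant Delay Offset: −172 days → 9 August 2004.
Terminal disclaimer: MR-908358 expires on the earlier of 17 March 2003 and 9 August 2004.

2003-03-17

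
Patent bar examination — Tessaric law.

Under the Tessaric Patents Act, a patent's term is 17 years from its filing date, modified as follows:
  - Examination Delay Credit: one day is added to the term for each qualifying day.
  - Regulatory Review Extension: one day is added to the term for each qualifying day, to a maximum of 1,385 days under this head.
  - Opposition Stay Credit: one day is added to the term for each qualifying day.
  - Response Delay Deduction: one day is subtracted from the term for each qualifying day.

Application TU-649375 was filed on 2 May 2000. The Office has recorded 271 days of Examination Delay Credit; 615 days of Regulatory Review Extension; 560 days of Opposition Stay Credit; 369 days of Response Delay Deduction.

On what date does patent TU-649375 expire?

Base term: filing date + 17 years → 2 May 2017.
Examination Delay Credit: +271 days → 28 January 2018.
Regulatory Review Extension: 615 days (within the 1385-day cap) → +615 days → 5 October 2019.
Opposition Stay Credit: +560 days → 17 April 2021.
Response Delay Deduction: −369 days → 13 April 2020.

April 13, 2020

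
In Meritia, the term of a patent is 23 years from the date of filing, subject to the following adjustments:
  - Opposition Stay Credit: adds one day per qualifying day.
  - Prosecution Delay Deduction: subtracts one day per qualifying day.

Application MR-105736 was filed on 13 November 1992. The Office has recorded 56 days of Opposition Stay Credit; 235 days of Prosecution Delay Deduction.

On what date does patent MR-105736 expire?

2015-05-18

Base term: filing date + 23 years → 13 November 2015.
Opposition Stay Credit: +56 days → 8 January 2016.
Prosecution Delay Deduction: −235 days → 18 May 2015.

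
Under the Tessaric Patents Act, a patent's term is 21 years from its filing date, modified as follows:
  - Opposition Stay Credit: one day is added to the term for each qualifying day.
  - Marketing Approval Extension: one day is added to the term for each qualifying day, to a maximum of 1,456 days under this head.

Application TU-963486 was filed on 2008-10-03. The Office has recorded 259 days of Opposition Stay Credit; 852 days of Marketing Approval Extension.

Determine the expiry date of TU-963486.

2032-10-18

Base term: filing date + 21 years → 3 October 2029.
Opposition Stay Credit: +259 days → 19 June 2030.
Marketing Approval Extension: 852 days (within the 1456-day cap) → +852 days → 18 October 2032.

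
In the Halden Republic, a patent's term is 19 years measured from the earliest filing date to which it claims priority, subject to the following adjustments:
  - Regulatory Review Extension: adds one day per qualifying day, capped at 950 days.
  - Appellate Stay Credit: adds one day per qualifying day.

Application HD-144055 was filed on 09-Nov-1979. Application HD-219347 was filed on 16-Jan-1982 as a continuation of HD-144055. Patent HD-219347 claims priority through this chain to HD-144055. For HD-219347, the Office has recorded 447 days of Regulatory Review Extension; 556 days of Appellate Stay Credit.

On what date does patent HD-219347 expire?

Earliest priority filing: 9 November 1979.
Base term: 9 November 1979 + 19 years → 9 November 1998.
Regulatory Review Extension: 447 days (within the 950-day cap) → +447 days → 30 January 2000.
Appellate Stay Credit: +556 days → 8 August 2001.

August 8, 2001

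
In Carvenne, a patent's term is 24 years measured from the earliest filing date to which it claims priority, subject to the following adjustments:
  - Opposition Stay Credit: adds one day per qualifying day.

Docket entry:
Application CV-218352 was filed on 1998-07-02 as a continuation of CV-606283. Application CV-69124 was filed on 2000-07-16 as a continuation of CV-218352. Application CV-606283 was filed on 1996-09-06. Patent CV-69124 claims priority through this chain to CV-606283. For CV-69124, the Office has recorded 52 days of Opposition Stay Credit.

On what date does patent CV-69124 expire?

Earliest priority filing: 6 September 1996.
Base term: 6 September 1996 + 24 years → 6 September 2020.
Opposition Stay Credit: +52 days → 28 October 2020.

October 28, 2020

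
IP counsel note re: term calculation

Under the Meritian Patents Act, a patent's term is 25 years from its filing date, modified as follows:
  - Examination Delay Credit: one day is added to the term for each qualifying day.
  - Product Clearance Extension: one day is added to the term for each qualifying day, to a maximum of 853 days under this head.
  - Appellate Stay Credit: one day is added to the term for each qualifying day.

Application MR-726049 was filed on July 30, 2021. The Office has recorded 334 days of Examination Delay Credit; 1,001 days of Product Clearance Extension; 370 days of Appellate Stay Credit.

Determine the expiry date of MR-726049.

2050-11-03

Base term: filing date + 25 years → 30 July 2046.
Examination Delay Credit: +334 days → 29 June 2047.
Product Clearance Extension: 1001 days claimed exceeds the 853-day cap, so +853 days → 29 October 2049.
Appellate Stay Credit: +370 days → 3 November 2050.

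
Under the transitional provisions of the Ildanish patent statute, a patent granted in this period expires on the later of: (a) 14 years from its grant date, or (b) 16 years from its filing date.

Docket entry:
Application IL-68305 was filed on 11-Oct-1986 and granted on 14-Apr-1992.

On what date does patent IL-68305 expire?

2006-04-14

(a) grant + 14 years → 14 April 2006.
(b) filing + 16 years → 11 October 2002.
Later of the two: 14 April 2006.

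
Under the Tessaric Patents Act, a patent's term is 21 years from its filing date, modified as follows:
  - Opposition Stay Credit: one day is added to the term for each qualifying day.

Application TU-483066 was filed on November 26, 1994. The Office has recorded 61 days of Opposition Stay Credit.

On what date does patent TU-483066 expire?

2016-01-26

Base term: filing date + 21 years → 26 November 2015.
Opposition Stay Credit: +61 days → 26 January 2016.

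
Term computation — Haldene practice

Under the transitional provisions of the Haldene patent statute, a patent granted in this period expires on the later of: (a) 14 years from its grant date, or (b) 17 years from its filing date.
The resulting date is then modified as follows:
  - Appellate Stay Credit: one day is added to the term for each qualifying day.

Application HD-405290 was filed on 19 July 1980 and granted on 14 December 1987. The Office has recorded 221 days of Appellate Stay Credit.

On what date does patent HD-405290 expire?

(a) grant + 14 years → 14 December 2001.
(b) filing + 17 years → 19 July 1997.
Later of the two: 14 December 2001.
Appellate Stay Credit: +221 days → 23 July 2002.

2002-07-23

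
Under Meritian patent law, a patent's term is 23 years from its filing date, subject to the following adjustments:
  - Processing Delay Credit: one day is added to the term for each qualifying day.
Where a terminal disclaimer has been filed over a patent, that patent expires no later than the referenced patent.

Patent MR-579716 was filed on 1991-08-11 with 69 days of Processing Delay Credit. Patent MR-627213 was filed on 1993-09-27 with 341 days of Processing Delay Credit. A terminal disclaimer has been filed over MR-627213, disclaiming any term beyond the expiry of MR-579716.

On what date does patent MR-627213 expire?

Natural term of MR-627213:
  Base: filing + 23 years → 27 September 2016.
  Processing Delay Credit: +341 days → 3 September 2017.
Expiry of referenced patent MR-579716:
  Base: filing + 23 years → 11 August 2014.
  Processing Delay Credit: +69 days → 19 October 2014.
Terminal disclaimer: MR-627213 expires on the earlier of 3 September 2017 and 19 October 2014.

2014-10-19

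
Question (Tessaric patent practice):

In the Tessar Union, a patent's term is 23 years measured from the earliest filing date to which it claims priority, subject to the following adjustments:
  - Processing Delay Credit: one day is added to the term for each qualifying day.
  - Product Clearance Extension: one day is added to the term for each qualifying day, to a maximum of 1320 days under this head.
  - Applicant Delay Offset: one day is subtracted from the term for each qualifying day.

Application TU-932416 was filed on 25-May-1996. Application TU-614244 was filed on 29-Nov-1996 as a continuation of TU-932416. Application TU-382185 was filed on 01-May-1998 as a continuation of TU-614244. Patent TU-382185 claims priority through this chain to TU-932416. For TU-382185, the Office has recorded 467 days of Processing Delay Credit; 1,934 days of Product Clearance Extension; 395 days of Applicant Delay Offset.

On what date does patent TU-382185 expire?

Earliest priority filing: 25 May 1996.
Base term: 25 May 1996 + 23 years → 25 May 2019.
Processing Delay Credit: +467 days → 3 September 2020.
Product Clearance Extension: 1934 days claimed exceeds the 1320-day cap, so +1320 days → 15 April 2024.
Applicant Delay Offset: −395 days → 17 March 2023.

2023-03-17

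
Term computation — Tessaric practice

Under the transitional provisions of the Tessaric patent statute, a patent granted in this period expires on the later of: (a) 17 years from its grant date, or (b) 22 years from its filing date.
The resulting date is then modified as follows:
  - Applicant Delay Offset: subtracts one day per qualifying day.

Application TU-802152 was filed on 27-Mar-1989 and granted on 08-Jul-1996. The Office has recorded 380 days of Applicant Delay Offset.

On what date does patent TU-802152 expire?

(a) grant + 17 years → 8 July 2013.
(b) filing + 22 years → 27 March 2011.
Later of the two: 8 July 2013.
Applicant Delay Offset: −380 days → 23 June 2012.

2012-06-23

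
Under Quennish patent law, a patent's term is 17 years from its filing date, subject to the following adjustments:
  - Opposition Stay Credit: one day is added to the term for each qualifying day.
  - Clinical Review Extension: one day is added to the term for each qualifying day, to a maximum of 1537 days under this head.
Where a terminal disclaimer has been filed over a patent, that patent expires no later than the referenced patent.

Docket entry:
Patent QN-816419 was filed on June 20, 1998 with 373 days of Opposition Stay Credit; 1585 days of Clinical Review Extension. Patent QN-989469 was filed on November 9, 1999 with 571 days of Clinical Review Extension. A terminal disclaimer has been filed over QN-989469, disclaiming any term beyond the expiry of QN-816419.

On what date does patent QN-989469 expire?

2018-06-03

Natural term of QN-989469:
  Base: filing + 17 years → 9 November 2016.
  Clinical Review Extension: 571 days (within the 1537-day cap) → +571 days → 3 June 2018.
Expiry of referenced patent QN-816419:
  Base: filing + 17 years → 20 June 2015.
  Opposition Stay Credit: +373 days → 27 June 2016.
  Clinical Review Extension: 1585 days claimed exceeds the 1537-day cap, so +1537 days → 11 September 2020.
Terminal disclaimer: QN-989469 expires on the earlier of 3 June 2018 and 11 September 2020.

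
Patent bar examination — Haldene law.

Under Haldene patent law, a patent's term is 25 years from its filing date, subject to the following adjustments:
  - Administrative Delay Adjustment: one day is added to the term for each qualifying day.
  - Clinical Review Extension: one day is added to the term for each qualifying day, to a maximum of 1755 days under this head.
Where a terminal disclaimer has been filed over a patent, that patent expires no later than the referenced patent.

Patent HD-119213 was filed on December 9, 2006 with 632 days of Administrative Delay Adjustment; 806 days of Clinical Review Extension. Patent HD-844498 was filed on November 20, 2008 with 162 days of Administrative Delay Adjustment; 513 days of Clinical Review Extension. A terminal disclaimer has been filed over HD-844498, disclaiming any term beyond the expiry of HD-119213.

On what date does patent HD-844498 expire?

2035-09-26

Natural term of HD-844498:
  Base: filing + 25 years → 20 November 2033.
  Administrative Delay Adjustment: +162 days → 1 May 2034.
  Clinical Review Extension: 513 days (within the 1755-day cap) → +513 days → 26 September 2035.
Expiry of referenced patent HD-119213:
  Base: filing + 25 years → 9 December 2031.
  Administrative Delay Adjustment: +632 days → 1 September 2033.
  Clinical Review Extension: 806 days (within the 1755-day cap) → +806 days → 16 November 2035.
Terminal disclaimer: HD-844498 expires on the earlier of 26 September 2035 and 16 November 2035.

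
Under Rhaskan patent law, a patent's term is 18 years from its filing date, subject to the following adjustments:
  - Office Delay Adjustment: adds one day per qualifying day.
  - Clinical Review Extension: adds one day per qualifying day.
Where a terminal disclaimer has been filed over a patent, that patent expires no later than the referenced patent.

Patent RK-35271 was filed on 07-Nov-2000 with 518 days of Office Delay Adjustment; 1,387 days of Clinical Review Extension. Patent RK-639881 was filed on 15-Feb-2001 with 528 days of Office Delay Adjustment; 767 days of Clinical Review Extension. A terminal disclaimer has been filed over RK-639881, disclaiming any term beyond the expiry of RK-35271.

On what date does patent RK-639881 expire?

2022-09-02

Natural term of RK-639881:
  Base: filing + 18 years → 15 February 2019.
  Office Delay Adjustment: +528 days → 27 July 2020.
  Clinical Review Extension: +767 days → 2 September 2022.
Expiry of referenced patent RK-35271:
  Base: filing + 18 years → 7 November 2018.
  Office Delay Adjustment: +518 days → 8 April 2020.
  Clinical Review Extension: +1387 days → 25 January 2024.
Terminal disclaimer: RK-639881 expires on the earlier of 2 September 2022 and 25 January 2024.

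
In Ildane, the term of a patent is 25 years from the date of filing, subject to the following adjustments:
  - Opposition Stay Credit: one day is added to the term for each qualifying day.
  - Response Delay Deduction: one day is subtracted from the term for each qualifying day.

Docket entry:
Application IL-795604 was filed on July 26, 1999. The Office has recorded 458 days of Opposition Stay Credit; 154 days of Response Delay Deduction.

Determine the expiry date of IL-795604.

Base term: filing date + 25 years → 26 July 2024.
Opposition Stay Credit: +458 days → 27 October 2025.
Response Delay Deduction: −154 days → 26 May 2025.

2025-05-26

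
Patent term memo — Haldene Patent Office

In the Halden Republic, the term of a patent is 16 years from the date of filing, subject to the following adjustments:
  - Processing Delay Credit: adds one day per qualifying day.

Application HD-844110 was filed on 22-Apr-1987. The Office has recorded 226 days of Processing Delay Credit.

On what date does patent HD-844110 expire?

December 4, 2003

Base term: filing date + 16 years → 22 April 2003.
Processing Delay Credit: +226 days → 4 December 2003.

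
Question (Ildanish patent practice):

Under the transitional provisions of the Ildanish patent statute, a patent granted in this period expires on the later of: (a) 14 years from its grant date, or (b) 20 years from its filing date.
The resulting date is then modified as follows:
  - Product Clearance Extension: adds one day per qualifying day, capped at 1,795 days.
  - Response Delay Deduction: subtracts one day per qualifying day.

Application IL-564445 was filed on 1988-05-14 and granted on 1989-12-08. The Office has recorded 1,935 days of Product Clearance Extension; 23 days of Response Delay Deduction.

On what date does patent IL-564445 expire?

(a) grant + 14 years → 8 December 2003.
(b) filing + 20 years → 14 May 2008.
Later of the two: 14 May 2008.
Product Clearance Extension: 1935 days claimed exceeds the 1795-day cap, so +1795 days → 13 April 2013.
Response Delay Deduction: −23 days → 21 March 2013.

March 21, 2013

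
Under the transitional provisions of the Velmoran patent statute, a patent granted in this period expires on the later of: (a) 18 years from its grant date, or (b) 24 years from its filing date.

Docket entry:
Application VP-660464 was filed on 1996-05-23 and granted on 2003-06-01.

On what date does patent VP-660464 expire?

2021-06-01

(a) grant + 18 years → 1 June 2021.
(b) filing + 24 years → 23 May 2020.
Later of the two: 1 June 2021.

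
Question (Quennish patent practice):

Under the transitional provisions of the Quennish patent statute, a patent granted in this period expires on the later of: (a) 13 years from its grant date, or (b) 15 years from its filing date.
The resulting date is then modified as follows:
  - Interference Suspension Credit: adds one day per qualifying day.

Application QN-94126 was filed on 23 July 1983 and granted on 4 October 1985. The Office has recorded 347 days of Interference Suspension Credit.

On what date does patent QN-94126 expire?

(a) grant + 13 years → 4 October 1998.
(b) filing + 15 years → 23 July 1998.
Later of the two: 4 October 1998.
Interference Suspension Credit: +347 days → 16 September 1999.

September 16, 1999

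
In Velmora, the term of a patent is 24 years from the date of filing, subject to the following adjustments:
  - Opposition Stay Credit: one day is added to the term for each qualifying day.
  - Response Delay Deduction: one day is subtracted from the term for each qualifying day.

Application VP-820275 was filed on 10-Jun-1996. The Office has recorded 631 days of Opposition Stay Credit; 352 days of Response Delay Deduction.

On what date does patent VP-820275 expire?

2021-03-16

Base term: filing date + 24 years → 10 June 2020.
Opposition Stay Credit: +631 days → 3 March 2022.
Response Delay Deduction: −352 days → 16 March 2021.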